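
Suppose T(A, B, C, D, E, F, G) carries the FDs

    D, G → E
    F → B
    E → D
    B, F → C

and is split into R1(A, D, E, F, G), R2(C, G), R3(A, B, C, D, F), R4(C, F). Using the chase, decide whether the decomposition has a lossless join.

Yes

Chase test. Columns are A, B, C, D, E, F, G; row i has aⱼ where attribute j ∈ Ri, else bᵢⱼ.
Initial tableau (one row per fragment):
  row 1: a1 b12 b13 a4 a5 a6 a7
  row 2: b21 b22 a3 b24 b25 b26 a7
  row 3: a1 a2 a3 a4 b35 a6 b37
  row 4: b41 b42 a3 b44 b45 a6 b47
Rows 1 and 3 agree on F; apply F→B and equate their B entries.
Rows 1 and 4 agree on F; apply F→B and equate their B entries.
Rows 1 and 3 agree on B, F; apply B, F→C and equate their C entries.
Row 1 is now all distinguished symbols — the join is lossless.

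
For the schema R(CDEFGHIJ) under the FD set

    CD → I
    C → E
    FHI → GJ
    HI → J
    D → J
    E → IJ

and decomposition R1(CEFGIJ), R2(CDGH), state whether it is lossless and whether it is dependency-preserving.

lossy and not dependency-preserving

Lossless test: (CG)⁺ = {CEGIJ}, which is a superkey of neither fragment — lossy.
Dependency preservation: the restricted closure of {FHI} across the fragments never reaches {GJ}, so FHI → GJ cannot be enforced without a join — not preserved.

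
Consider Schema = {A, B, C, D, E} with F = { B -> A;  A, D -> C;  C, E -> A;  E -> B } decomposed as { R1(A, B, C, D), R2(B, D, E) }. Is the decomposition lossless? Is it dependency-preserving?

Lossless test: (B, D)⁺ = {A, B, C, D}, which contains all of one fragment — lossless.
Dependency preservation: C, E → A is not contained in any single fragment, but the restricted closure of its left-hand side across the fragments still reaches the right-hand side; the remaining FDs each lie inside some fragment. All dependencies are preserved.

lossless and dependency-preserving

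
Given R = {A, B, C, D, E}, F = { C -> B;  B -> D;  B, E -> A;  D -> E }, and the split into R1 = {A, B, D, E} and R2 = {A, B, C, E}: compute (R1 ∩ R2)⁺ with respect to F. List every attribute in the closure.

A, B, D, E

R1 ∩ R2 = {A, B, E}.
B → D applies, adding D
Closure: {A, B, D, E}.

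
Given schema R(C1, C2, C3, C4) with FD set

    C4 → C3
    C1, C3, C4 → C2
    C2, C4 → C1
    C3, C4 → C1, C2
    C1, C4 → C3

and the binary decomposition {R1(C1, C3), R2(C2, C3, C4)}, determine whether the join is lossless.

No

Common attributes: R1 ∩ R2 = {C3}.
No dependency enlarges {C3}, so (C3)⁺ = {C3}.
The closure contains neither all of R1 = {C1, C3} nor all of R2 = {C2, C3, C4}, so the common attributes are not a superkey of either fragment. The join is lossy.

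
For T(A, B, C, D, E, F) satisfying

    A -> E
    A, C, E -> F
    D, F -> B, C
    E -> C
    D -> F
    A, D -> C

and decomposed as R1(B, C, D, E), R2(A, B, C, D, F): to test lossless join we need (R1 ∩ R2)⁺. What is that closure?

B, C, D, F

R1 ∩ R2 = {B, C, D}.
D → F applies, adding F
Closure: {B, C, D, F}.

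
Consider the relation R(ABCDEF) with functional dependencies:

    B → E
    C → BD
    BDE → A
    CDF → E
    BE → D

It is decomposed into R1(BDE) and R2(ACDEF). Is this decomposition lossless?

Common attributes: R1 ∩ R2 = {DE}.
No dependency enlarges {DE}, so (DE)⁺ = {DE}.
The closure contains neither all of R1 = {BDE} nor all of R2 = {ACDEF}, so the common attributes are not a superkey of either fragment. The join is lossy.

No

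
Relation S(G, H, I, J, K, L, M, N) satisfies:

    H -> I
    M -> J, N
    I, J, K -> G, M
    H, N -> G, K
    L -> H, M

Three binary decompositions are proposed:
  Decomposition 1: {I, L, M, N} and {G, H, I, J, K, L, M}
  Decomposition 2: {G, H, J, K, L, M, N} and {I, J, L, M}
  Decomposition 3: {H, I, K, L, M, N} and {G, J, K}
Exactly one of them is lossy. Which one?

Decomposition 1: common = {I, L, M}, closure = {G, H, I, J, K, L, M, N} → lossless.
Decomposition 2: common = {J, L, M}, closure = {G, H, I, J, K, L, M, N} → lossless.
Decomposition 3: common = {K}, closure = {K} → lossy.

Decomposition 3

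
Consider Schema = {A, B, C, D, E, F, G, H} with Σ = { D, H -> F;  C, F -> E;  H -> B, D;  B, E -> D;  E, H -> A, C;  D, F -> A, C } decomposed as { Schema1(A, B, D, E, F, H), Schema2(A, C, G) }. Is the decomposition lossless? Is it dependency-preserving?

lossy and not dependency-preserving

Lossless test: (A)⁺ = {A}, which is a superkey of neither fragment — lossy.
Dependency preservation: the restricted closure of {C, F} across the fragments never reaches {E}, so C, F → E cannot be enforced without a join — not preserved.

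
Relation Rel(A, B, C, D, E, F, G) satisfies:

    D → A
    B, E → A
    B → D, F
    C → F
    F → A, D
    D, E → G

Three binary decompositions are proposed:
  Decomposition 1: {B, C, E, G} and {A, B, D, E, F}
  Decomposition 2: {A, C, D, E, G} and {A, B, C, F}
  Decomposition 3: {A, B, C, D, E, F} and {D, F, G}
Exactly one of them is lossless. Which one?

Decomposition 1: common = {B, E}, closure = {A, B, D, E, F, G} → lossless.
Decomposition 2: common = {A, C}, closure = {A, C, D, F} → lossy.
Decomposition 3: common = {D, F}, closure = {A, D, F} → lossy.

Decomposition 1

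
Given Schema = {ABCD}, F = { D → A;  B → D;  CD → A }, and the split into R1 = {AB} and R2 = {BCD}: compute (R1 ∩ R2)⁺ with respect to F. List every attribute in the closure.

R1 ∩ R2 = {B}.
B → D applies, adding D
D → A applies, adding A
Closure: {ABD}.

ABD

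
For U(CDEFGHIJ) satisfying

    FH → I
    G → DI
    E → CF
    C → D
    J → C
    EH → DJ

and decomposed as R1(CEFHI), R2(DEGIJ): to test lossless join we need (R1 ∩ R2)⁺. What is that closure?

R1 ∩ R2 = {EI}.
E → CF applies, adding CF
C → D applies, adding D
Closure: {CDEFI}.

CDEFI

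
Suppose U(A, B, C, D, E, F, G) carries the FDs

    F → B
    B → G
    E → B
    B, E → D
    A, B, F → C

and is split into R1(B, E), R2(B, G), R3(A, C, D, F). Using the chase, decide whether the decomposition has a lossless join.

Chase test. Columns are A, B, C, D, E, F, G; row i has aⱼ where attribute j ∈ Ri, else bᵢⱼ.
Initial tableau (one row per fragment):
  row 1: b11 a2 b13 b14 a5 b16 b17
  row 2: b21 a2 b23 b24 b25 b26 a7
  row 3: a1 b32 a3 a4 b35 a6 b37
Rows 1 and 2 agree on B; apply B→G and equate their G entries.
No row becomes fully distinguished — the join is lossy.

No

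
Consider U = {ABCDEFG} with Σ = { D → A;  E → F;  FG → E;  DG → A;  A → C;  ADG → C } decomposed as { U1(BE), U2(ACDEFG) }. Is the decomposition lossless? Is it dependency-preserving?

Lossless test: (E)⁺ = {EF}, which is a superkey of neither fragment — lossy.
Dependency preservation: every FD's attributes lie within a single fragment, so each can be enforced locally — preserved.

lossy but dependency-preserving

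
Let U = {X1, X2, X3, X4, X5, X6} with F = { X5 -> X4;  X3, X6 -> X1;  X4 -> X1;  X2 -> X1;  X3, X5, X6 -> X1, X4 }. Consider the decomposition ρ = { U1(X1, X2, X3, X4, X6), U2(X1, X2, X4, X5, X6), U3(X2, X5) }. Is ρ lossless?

Chase test. Columns are X1, X2, X3, X4, X5, X6; row i has aⱼ where attribute j ∈ Ui, else bᵢⱼ.
Initial tableau (one row per fragment):
  row 1: a1 a2 a3 a4 b15 a6
  row 2: a1 a2 b23 a4 a5 a6
  row 3: b31 a2 b33 b34 a5 b36
Rows 2 and 3 agree on X5; apply X5→X4 and equate their X4 entries.
Rows 1 and 3 agree on X4; apply X4→X1 and equate their X1 entries.
No row becomes fully distinguished — the join is lossy.

No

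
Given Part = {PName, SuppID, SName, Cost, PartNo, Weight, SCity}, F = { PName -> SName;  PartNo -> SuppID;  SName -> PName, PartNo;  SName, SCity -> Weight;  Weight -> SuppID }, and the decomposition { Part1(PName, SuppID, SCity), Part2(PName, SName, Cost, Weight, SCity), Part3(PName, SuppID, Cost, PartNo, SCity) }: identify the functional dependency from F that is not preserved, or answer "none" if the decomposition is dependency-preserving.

Weight -> SuppID

Check Weight → SuppID: no single fragment contains all of {SuppID, Weight}, and the restricted closure of {Weight} across the fragments never reaches {SuppID}.
PName → SName is preserved.
PartNo → SuppID is preserved.
SName → PName, PartNo is preserved.
SName, SCity → Weight is preserved.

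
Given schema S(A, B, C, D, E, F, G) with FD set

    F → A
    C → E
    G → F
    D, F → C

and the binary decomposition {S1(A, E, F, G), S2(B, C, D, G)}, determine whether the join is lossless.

No

Common attributes: S1 ∩ S2 = {G}.
Closure of {G}: G → F applies, adding F; F → A applies, adding A. So (G)⁺ = {A, F, G}.
The closure contains neither all of S1 = {A, E, F, G} nor all of S2 = {B, C, D, G}, so the common attributes are not a superkey of either fragment. The join is lossy.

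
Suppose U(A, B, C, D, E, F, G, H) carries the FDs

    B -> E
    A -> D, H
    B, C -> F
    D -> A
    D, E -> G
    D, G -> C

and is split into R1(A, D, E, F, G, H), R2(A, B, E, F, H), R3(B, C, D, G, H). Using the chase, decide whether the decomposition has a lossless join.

Chase test. Columns are A, B, C, D, E, F, G, H; row i has aⱼ where attribute j ∈ Ri, else bᵢⱼ.
Initial tableau (one row per fragment):
  row 1: a1 b12 b13 a4 a5 a6 a7 a8
  row 2: a1 a2 b23 b24 a5 a6 b27 a8
  row 3: b31 a2 a3 a4 b35 b36 a7 a8
Rows 2 and 3 agree on B; apply B→E and equate their E entries.
Rows 1 and 2 agree on A; apply A→D, H and equate their D, H entries.
Rows 1 and 3 agree on D; apply D→A and equate their A entries.
Rows 1 and 2 agree on D, E; apply D, E→G and equate their G entries.
Rows 1 and 2 agree on D, G; apply D, G→C and equate their C entries.
Rows 1 and 3 agree on D, G; apply D, G→C and equate their C entries.
Rows 2 and 3 agree on B, C; apply B, C→F and equate their F entries.
Row 2 is now all distinguished symbols — the join is lossless.

Yes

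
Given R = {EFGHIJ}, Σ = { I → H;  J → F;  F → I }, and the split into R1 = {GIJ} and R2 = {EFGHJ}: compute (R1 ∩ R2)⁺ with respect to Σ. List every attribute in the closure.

FGHIJ

R1 ∩ R2 = {GJ}.
J → F applies, adding F
F → I applies, adding I
I → H applies, adding H
Closure: {FGHIJ}.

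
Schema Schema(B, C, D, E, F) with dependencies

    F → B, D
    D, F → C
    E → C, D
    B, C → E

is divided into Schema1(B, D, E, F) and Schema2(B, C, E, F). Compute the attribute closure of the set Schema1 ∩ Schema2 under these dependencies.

Schema1 ∩ Schema2 = {B, E, F}.
F → B, D applies, adding D
D, F → C applies, adding C
Closure: {B, C, D, E, F}.

B, C, D, E, F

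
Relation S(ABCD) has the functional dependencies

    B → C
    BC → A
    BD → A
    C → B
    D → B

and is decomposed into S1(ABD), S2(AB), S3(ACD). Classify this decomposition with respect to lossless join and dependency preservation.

Lossless test (chase): Rows 1 and 2 agree on B; apply B→C and equate their C entries. Rows 1 and 3 agree on D; apply D→B and equate their B entries. Rows 1 and 3 agree on B; apply B→C and equate their C entries. Row 1 is now all distinguished symbols — the join is lossless.
Dependency preservation: the restricted closure of {B} across the fragments never reaches {C}, so B → C cannot be enforced without a join — not preserved.

lossless but not dependency-preserving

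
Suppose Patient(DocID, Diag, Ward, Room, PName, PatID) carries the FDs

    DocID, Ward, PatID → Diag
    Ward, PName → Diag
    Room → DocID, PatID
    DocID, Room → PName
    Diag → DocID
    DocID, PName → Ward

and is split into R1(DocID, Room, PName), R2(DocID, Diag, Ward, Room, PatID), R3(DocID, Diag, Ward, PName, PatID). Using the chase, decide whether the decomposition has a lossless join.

Yes

Chase test. Columns are DocID, Diag, Ward, Room, PName, PatID; row i has aⱼ where attribute j ∈ Ri, else bᵢⱼ.
Initial tableau (one row per fragment):
  row 1: a1 b12 b13 a4 a5 b16
  row 2: a1 a2 a3 a4 b25 a6
  row 3: a1 a2 a3 b34 a5 a6
Rows 1 and 2 agree on Room; apply Room→DocID, PatID and equate their DocID, PatID entries.
Rows 1 and 2 agree on DocID, Room; apply DocID, Room→PName and equate their PName entries.
Rows 1 and 2 agree on DocID, PName; apply DocID, PName→Ward and equate their Ward entries.
Rows 1 and 2 agree on DocID, Ward, PatID; apply DocID, Ward, PatID→Diag and equate their Diag entries.
Row 1 is now all distinguished symbols — the join is lossless.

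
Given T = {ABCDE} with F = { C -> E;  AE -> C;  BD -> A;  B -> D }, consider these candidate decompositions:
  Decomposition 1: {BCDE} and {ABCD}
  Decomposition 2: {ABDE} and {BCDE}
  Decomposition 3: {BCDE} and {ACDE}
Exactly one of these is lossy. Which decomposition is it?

Decomposition 3

Decomposition 1: common = {BCD}, closure = {ABCDE} → lossless.
Decomposition 2: common = {BDE}, closure = {ABCDE} → lossless.
Decomposition 3: common = {CDE}, closure = {CDE} → lossy.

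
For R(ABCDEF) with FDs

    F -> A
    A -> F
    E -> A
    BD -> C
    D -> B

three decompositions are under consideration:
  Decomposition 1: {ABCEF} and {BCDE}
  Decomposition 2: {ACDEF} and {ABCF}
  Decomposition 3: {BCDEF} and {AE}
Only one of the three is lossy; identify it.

Decomposition 2

Decomposition 1: common = {BCE}, closure = {ABCEF} → lossless.
Decomposition 2: common = {ACF}, closure = {ACF} → lossy.
Decomposition 3: common = {E}, closure = {AEF} → lossless.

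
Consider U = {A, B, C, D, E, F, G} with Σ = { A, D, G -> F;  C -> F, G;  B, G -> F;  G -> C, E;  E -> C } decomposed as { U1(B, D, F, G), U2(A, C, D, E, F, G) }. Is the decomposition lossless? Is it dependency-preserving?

Lossless test: (D, F, G)⁺ = {C, D, E, F, G}, which is a superkey of neither fragment — lossy.
Dependency preservation: every FD's attributes lie within a single fragment, so each can be enforced locally — preserved.

lossy but dependency-preserving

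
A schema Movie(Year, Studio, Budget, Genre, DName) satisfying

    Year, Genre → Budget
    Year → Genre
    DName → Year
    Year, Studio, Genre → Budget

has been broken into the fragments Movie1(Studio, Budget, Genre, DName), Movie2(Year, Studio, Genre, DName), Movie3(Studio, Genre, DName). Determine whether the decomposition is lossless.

Yes

Chase test. Columns are Year, Studio, Budget, Genre, DName; row i has aⱼ where attribute j ∈ Moviei, else bᵢⱼ.
Initial tableau (one row per fragment):
  row 1: b11 a2 a3 a4 a5
  row 2: a1 a2 b23 a4 a5
  row 3: b31 a2 b33 a4 a5
Rows 1 and 2 agree on DName; apply DName→Year and equate their Year entries.
Rows 1 and 3 agree on DName; apply DName→Year and equate their Year entries.
Rows 1 and 2 agree on Year, Studio, Genre; apply Year, Studio, Genre→Budget and equate their Budget entries.
Rows 1 and 3 agree on Year, Studio, Genre; apply Year, Studio, Genre→Budget and equate their Budget entries.
Row 1 is now all distinguished symbols — the join is lossless.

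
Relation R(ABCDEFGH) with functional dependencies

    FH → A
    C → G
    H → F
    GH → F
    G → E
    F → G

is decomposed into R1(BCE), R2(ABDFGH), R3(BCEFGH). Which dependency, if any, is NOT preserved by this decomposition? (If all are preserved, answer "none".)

FH → A lies within R2.
C → G lies within R3.
H → F lies within R2.
GH → F lies within R2.
G → E lies within R3.
F → G lies within R2.
Every dependency is enforceable on the fragments, so the decomposition is dependency-preserving.

none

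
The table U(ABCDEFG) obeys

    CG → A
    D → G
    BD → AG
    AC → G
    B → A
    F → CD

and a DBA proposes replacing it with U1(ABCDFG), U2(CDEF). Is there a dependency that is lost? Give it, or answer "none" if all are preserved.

none

CG → A lies within U1.
D → G lies within U1.
BD → AG lies within U1.
AC → G lies within U1.
B → A lies within U1.
F → CD lies within U1.
Every dependency is enforceable on the fragments, so the decomposition is dependency-preserving.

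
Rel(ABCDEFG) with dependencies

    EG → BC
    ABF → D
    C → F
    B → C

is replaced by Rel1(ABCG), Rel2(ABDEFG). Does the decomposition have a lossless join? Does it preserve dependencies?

lossless but not dependency-preserving

Lossless test: (ABG)⁺ = {ABCDFG}, which contains all of one fragment — lossless.
Dependency preservation: the restricted closure of {C} across the fragments never reaches {F}, so C → F cannot be enforced without a join — not preserved.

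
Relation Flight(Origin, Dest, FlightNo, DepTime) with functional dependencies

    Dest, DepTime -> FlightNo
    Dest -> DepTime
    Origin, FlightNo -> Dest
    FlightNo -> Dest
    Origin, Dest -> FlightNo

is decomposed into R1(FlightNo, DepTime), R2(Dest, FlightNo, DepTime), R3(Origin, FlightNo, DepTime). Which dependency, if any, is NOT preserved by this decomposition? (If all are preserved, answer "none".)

Dest, DepTime → FlightNo lies within R2.
Dest → DepTime lies within R2.
Origin, FlightNo → Dest: restricted closure across fragments reaches Dest.
FlightNo → Dest lies within R2.
Origin, Dest → FlightNo: restricted closure across fragments reaches FlightNo.
Every dependency is enforceable on the fragments, so the decomposition is dependency-preserving.

none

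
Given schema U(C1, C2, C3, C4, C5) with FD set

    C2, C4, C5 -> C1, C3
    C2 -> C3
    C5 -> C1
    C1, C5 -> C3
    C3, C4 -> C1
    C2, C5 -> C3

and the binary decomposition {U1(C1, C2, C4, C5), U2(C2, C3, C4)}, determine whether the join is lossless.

Common attributes: U1 ∩ U2 = {C2, C4}.
Closure of {C2, C4}: C2 → C3 applies, adding C3; C3, C4 → C1 applies, adding C1. So (C2, C4)⁺ = {C1, C2, C3, C4}.
This closure contains every attribute of U2, so U1 ∩ U2 → U2. The join is lossless.

Yes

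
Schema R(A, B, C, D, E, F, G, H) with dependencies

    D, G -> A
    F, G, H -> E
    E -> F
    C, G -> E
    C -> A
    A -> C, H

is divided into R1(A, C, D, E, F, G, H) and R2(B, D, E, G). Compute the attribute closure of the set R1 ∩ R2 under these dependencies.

A, C, D, E, F, G, H

R1 ∩ R2 = {D, E, G}.
D, G → A applies, adding A
E → F applies, adding F
A → C, H applies, adding C, H
Closure: {A, C, D, E, F, G, H}.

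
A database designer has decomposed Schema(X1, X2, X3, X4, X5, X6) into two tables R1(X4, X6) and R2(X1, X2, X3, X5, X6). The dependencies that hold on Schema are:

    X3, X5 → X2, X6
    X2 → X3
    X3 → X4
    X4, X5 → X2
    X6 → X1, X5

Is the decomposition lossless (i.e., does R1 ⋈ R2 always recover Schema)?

Common attributes: R1 ∩ R2 = {X6}.
Closure of {X6}: X6 → X1, X5 applies, adding X1, X5. So (X6)⁺ = {X1, X5, X6}.
The closure contains neither all of R1 = {X4, X6} nor all of R2 = {X1, X2, X3, X5, X6}, so the common attributes are not a superkey of either fragment. The join is lossy.

No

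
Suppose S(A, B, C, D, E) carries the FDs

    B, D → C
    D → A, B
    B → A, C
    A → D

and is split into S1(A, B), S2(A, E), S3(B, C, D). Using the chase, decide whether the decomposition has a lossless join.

Yes

Chase test. Columns are A, B, C, D, E; row i has aⱼ where attribute j ∈ Si, else bᵢⱼ.
Initial tableau (one row per fragment):
  row 1: a1 a2 b13 b14 b15
  row 2: a1 b22 b23 b24 a5
  row 3: b31 a2 a3 a4 b35
Rows 1 and 3 agree on B; apply B→A, C and equate their A, C entries.
Rows 1 and 2 agree on A; apply A→D and equate their D entries.
Rows 1 and 3 agree on A; apply A→D and equate their D entries.
Rows 1 and 2 agree on D; apply D→A, B and equate their A, B entries.
Rows 1 and 2 agree on B; apply B→A, C and equate their A, C entries.
Row 2 is now all distinguished symbols — the join is lossless.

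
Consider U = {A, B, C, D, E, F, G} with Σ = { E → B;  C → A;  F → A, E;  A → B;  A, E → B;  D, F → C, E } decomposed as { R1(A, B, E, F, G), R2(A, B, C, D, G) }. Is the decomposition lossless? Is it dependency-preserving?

Lossless test: (A, B, G)⁺ = {A, B, G}, which is a superkey of neither fragment — lossy.
Dependency preservation: the restricted closure of {D, F} across the fragments never reaches {C, E}, so D, F → C, E cannot be enforced without a join — not preserved.

lossy and not dependency-preserving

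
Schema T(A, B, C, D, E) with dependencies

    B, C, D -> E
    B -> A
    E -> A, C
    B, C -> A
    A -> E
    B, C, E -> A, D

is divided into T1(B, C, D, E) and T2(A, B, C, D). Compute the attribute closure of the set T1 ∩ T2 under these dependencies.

T1 ∩ T2 = {B, C, D}.
B, C, D → E applies, adding E
B → A applies, adding A
Closure: {A, B, C, D, E}.

A, B, C, D, E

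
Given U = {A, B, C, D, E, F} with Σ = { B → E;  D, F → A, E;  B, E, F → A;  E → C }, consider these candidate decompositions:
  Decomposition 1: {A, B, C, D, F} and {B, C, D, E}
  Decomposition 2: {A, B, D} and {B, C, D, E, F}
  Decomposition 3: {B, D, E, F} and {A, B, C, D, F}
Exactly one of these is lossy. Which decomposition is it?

Decomposition 2

Decomposition 1: common = {B, C, D}, closure = {B, C, D, E} → lossless.
Decomposition 2: common = {B, D}, closure = {B, C, D, E} → lossy.
Decomposition 3: common = {B, D, F}, closure = {A, B, C, D, E, F} → lossless.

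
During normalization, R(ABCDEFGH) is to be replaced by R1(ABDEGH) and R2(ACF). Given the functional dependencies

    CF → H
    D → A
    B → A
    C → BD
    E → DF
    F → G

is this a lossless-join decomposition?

Common attributes: R1 ∩ R2 = {A}.
No dependency enlarges {A}, so (A)⁺ = {A}.
The closure contains neither all of R1 = {ABDEGH} nor all of R2 = {ACF}, so the common attributes are not a superkey of either fragment. The join is lossy.

No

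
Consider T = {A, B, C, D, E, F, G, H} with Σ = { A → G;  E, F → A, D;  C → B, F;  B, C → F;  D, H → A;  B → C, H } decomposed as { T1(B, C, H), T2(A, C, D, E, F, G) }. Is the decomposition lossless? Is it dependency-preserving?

Lossless test: (C)⁺ = {B, C, F, H}, which contains all of one fragment — lossless.
Dependency preservation: the restricted closure of {D, H} across the fragments never reaches {A}, so D, H → A cannot be enforced without a join — not preserved.

lossless but not dependency-preserving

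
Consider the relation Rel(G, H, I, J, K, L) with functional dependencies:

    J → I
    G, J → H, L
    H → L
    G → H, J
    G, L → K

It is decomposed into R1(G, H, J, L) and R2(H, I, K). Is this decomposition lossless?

Common attributes: R1 ∩ R2 = {H}.
Closure of {H}: H → L applies, adding L. So (H)⁺ = {H, L}.
The closure contains neither all of R1 = {G, H, J, L} nor all of R2 = {H, I, K}, so the common attributes are not a superkey of either fragment. The join is lossy.

No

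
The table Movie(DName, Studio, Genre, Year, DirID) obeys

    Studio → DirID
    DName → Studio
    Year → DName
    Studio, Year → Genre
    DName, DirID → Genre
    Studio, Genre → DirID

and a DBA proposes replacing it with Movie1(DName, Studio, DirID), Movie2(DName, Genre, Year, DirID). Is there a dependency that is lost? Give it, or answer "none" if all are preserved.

Studio → DirID lies within Movie1.
DName → Studio lies within Movie1.
Year → DName lies within Movie2.
Studio, Year → Genre: restricted closure across fragments reaches Genre.
DName, DirID → Genre lies within Movie2.
Studio, Genre → DirID: restricted closure across fragments reaches DirID.
Every dependency is enforceable on the fragments, so the decomposition is dependency-preserving.

none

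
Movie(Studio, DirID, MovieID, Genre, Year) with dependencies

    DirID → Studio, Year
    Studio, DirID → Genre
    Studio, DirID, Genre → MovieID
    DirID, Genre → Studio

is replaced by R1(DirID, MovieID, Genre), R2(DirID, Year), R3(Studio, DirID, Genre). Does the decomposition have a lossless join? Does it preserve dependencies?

lossless and dependency-preserving

Lossless test (chase): Rows 1 and 2 agree on DirID; apply DirID→Studio, Year and equate their Studio, Year entries. Rows 1 and 3 agree on DirID; apply DirID→Studio, Year and equate their Studio, Year entries. Rows 1 and 2 agree on Studio, DirID; apply Studio, DirID→Genre and equate their Genre entries. Rows 1 and 2 agree on Studio, DirID, Genre; apply Studio, DirID, Genre→MovieID and equate their MovieID entries. Rows 1 and 3 agree on Studio, DirID, Genre; apply Studio, DirID, Genre→MovieID and equate their MovieID entries. Row 1 is now all distinguished symbols — the join is lossless.
Dependency preservation: DirID → Studio, Year; Studio, DirID, Genre → MovieID are not contained in any single fragment, but the restricted closure of each left-hand side across the fragments still reaches the right-hand side; the remaining FDs each lie inside some fragment. All dependencies are preserved.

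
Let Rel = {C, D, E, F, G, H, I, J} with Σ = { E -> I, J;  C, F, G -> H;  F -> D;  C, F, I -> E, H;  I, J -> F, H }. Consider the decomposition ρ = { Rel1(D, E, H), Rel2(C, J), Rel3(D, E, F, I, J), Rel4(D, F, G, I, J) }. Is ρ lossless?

No

Chase test. Columns are C, D, E, F, G, H, I, J; row i has aⱼ where attribute j ∈ Reli, else bᵢⱼ.
Initial tableau (one row per fragment):
  row 1: b11 a2 a3 b14 b15 a6 b17 b18
  row 2: a1 b22 b23 b24 b25 b26 b27 a8
  row 3: b31 a2 a3 a4 b35 b36 a7 a8
  row 4: b41 a2 b43 a4 a5 b46 a7 a8
Rows 1 and 3 agree on E; apply E→I, J and equate their I, J entries.
Rows 1 and 3 agree on I, J; apply I, J→F, H and equate their F, H entries.
Rows 1 and 4 agree on I, J; apply I, J→F, H and equate their F, H entries.
No row becomes fully distinguished — the join is lossy.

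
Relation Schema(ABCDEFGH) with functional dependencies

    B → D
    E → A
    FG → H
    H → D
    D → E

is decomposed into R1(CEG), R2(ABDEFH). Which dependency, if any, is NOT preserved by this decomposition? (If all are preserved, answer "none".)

FG → H

Check FG → H: no single fragment contains all of {FGH}, and the restricted closure of {FG} across the fragments never reaches {H}.
B → D is preserved.
E → A is preserved.
H → D is preserved.
D → E is preserved.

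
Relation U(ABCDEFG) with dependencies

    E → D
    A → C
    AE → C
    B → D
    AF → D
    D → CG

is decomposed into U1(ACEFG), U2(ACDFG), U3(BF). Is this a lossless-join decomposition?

Chase test. Columns are ABCDEFG; row i has aⱼ where attribute j ∈ Ui, else bᵢⱼ.
Initial tableau (one row per fragment):
  row 1: a1 b12 a3 b14 a5 a6 a7
  row 2: a1 b22 a3 a4 b25 a6 a7
  row 3: b31 a2 b33 b34 b35 a6 b37
Rows 1 and 2 agree on AF; apply AF→D and equate their D entries.
No row becomes fully distinguished — the join is lossy.

No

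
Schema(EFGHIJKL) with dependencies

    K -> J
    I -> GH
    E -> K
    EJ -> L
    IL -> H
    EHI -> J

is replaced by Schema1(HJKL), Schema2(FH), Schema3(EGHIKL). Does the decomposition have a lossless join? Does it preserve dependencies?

Lossless test (chase): Rows 1 and 3 agree on K; apply K→J and equate their J entries. No row becomes fully distinguished — the join is lossy.
Dependency preservation: EJ → L; EHI → J are not contained in any single fragment, but the restricted closure of each left-hand side across the fragments still reaches the right-hand side; the remaining FDs each lie inside some fragment. All dependencies are preserved.

lossy but dependency-preserving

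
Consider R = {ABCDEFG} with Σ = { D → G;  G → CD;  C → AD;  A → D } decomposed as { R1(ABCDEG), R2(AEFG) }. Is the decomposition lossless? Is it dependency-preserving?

lossy but dependency-preserving

Lossless test: (AEG)⁺ = {ACDEG}, which is a superkey of neither fragment — lossy.
Dependency preservation: every FD's attributes lie within a single fragment, so each can be enforced locally — preserved.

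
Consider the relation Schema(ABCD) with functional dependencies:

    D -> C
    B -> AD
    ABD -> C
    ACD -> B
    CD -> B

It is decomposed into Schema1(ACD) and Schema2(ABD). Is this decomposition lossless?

Common attributes: Schema1 ∩ Schema2 = {AD}.
Closure of {AD}: D → C applies, adding C; ACD → B applies, adding B. So (AD)⁺ = {ABCD}.
This closure contains every attribute of Schema1, so Schema1 ∩ Schema2 → Schema1. The join is lossless.

Yes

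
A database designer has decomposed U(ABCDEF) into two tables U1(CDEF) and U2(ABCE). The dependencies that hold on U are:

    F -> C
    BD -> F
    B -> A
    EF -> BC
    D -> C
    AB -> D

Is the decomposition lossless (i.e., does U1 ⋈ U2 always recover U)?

Common attributes: U1 ∩ U2 = {CE}.
No dependency enlarges {CE}, so (CE)⁺ = {CE}.
The closure contains neither all of U1 = {CDEF} nor all of U2 = {ABCE}, so the common attributes are not a superkey of either fragment. The join is lossy.

No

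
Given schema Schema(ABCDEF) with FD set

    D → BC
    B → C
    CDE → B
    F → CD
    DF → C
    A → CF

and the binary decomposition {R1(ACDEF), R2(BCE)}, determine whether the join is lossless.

Common attributes: R1 ∩ R2 = {CE}.
No dependency enlarges {CE}, so (CE)⁺ = {CE}.
The closure contains neither all of R1 = {ACDEF} nor all of R2 = {BCE}, so the common attributes are not a superkey of either fragment. The join is lossy.

No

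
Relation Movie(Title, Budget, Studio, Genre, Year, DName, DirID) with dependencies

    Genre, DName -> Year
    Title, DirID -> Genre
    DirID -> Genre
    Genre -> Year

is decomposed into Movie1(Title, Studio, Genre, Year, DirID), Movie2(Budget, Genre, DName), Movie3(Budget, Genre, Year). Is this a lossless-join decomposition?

No

Chase test. Columns are Title, Budget, Studio, Genre, Year, DName, DirID; row i has aⱼ where attribute j ∈ Moviei, else bᵢⱼ.
Initial tableau (one row per fragment):
  row 1: a1 b12 a3 a4 a5 b16 a7
  row 2: b21 a2 b23 a4 b25 a6 b27
  row 3: b31 a2 b33 a4 a5 b36 b37
Rows 1 and 2 agree on Genre; apply Genre→Year and equate their Year entries.
No row becomes fully distinguished — the join is lossy.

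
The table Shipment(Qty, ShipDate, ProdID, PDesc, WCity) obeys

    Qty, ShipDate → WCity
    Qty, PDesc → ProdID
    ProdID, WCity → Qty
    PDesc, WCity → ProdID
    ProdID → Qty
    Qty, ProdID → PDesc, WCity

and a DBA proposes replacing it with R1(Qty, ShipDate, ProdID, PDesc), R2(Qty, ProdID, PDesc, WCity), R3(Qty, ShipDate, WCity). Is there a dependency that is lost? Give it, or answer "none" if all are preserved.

Qty, ShipDate → WCity lies within R3.
Qty, PDesc → ProdID lies within R1.
ProdID, WCity → Qty lies within R2.
PDesc, WCity → ProdID lies within R2.
ProdID → Qty lies within R1.
Qty, ProdID → PDesc, WCity lies within R2.
Every dependency is enforceable on the fragments, so the decomposition is dependency-preserving.

none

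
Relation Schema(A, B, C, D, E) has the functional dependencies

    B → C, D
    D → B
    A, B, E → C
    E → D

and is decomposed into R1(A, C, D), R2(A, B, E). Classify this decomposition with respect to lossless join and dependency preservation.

lossy and not dependency-preserving

Lossless test: (A)⁺ = {A}, which is a superkey of neither fragment — lossy.
Dependency preservation: the restricted closure of {B} across the fragments never reaches {C, D}, so B → C, D cannot be enforced without a join — not preserved.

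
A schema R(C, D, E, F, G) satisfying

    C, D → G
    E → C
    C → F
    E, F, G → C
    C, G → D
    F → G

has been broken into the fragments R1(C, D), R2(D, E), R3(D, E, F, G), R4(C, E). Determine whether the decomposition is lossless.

Yes

Chase test. Columns are C, D, E, F, G; row i has aⱼ where attribute j ∈ Ri, else bᵢⱼ.
Initial tableau (one row per fragment):
  row 1: a1 a2 b13 b14 b15
  row 2: b21 a2 a3 b24 b25
  row 3: b31 a2 a3 a4 a5
  row 4: a1 b42 a3 b44 b45
Rows 2 and 3 agree on E; apply E→C and equate their C entries.
Rows 2 and 4 agree on E; apply E→C and equate their C entries.
Rows 1 and 2 agree on C; apply C→F and equate their F entries.
Rows 1 and 3 agree on C; apply C→F and equate their F entries.
Rows 1 and 4 agree on C; apply C→F and equate their F entries.
Rows 1 and 2 agree on F; apply F→G and equate their G entries.
Rows 1 and 3 agree on F; apply F→G and equate their G entries.
Rows 1 and 4 agree on F; apply F→G and equate their G entries.
Rows 1 and 4 agree on C, G; apply C, G→D and equate their D entries.
Row 2 is now all distinguished symbols — the join is lossless.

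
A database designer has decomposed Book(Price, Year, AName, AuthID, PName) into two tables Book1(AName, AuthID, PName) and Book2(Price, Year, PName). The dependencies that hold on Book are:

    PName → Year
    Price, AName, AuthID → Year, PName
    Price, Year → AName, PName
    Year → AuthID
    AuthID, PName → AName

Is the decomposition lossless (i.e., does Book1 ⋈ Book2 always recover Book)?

Yes

Common attributes: Book1 ∩ Book2 = {PName}.
Closure of {PName}: PName → Year applies, adding Year; Year → AuthID applies, adding AuthID; AuthID, PName → AName applies, adding AName. So (PName)⁺ = {Year, AName, AuthID, PName}.
This closure contains every attribute of Book1, so Book1 ∩ Book2 → Book1. The join is lossless.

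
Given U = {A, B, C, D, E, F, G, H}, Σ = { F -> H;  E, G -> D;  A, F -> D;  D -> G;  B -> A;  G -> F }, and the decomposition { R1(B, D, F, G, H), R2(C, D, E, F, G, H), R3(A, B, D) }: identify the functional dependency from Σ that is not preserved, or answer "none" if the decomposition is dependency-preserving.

A, F -> D

Check A, F → D: no single fragment contains all of {A, D, F}, and the restricted closure of {A, F} across the fragments never reaches {D}.
F → H is preserved.
E, G → D is preserved.
D → G is preserved.
B → A is preserved.
G → F is preserved.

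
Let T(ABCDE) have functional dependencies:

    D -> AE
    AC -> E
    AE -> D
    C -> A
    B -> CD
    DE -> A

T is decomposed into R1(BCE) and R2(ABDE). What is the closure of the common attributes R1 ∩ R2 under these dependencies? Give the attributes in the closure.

R1 ∩ R2 = {BE}.
B → CD applies, adding CD
DE → A applies, adding A
Closure: {ABCDE}.

ABCDE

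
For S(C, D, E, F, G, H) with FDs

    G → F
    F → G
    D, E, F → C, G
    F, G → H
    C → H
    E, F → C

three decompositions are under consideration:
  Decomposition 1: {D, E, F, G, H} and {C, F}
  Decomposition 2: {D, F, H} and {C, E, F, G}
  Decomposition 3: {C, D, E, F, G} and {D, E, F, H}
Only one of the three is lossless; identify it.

Decomposition 3

Decomposition 1: common = {F}, closure = {F, G, H} → lossy.
Decomposition 2: common = {F}, closure = {F, G, H} → lossy.
Decomposition 3: common = {D, E, F}, closure = {C, D, E, F, G, H} → lossless.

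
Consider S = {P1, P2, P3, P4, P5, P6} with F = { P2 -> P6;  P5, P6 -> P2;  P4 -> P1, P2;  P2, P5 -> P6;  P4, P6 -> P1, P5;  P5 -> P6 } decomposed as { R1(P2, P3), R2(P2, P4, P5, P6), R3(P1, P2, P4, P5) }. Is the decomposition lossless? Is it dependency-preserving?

Lossless test (chase): Rows 1 and 2 agree on P2; apply P2→P6 and equate their P6 entries. Rows 1 and 3 agree on P2; apply P2→P6 and equate their P6 entries. Rows 2 and 3 agree on P4; apply P4→P1, P2 and equate their P1, P2 entries. No row becomes fully distinguished — the join is lossy.
Dependency preservation: P4, P6 → P1, P5 is not contained in any single fragment, but the restricted closure of its left-hand side across the fragments still reaches the right-hand side; the remaining FDs each lie inside some fragment. All dependencies are preserved.

lossy but dependency-preserving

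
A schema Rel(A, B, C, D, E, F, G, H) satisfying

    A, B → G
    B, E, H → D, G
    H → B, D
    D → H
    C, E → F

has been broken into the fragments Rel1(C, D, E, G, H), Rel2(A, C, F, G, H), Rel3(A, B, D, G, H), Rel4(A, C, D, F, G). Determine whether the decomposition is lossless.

No

Chase test. Columns are A, B, C, D, E, F, G, H; row i has aⱼ where attribute j ∈ Reli, else bᵢⱼ.
Initial tableau (one row per fragment):
  row 1: b11 b12 a3 a4 a5 b16 a7 a8
  row 2: a1 b22 a3 b24 b25 a6 a7 a8
  row 3: a1 a2 b33 a4 b35 b36 a7 a8
  row 4: a1 b42 a3 a4 b45 a6 a7 b48
Rows 1 and 2 agree on H; apply H→B, D and equate their B, D entries.
Rows 1 and 3 agree on H; apply H→B, D and equate their B, D entries.
Rows 1 and 4 agree on D; apply D→H and equate their H entries.
Rows 1 and 4 agree on H; apply H→B, D and equate their B, D entries.
No row becomes fully distinguished — the join is lossy.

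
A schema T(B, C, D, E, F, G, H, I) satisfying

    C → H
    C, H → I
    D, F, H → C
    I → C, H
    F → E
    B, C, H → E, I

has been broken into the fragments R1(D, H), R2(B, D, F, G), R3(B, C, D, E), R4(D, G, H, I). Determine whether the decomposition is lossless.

Chase test. Columns are B, C, D, E, F, G, H, I; row i has aⱼ where attribute j ∈ Ri, else bᵢⱼ.
Initial tableau (one row per fragment):
  row 1: b11 b12 a3 b14 b15 b16 a7 b18
  row 2: a1 b22 a3 b24 a5 a6 b27 b28
  row 3: a1 a2 a3 a4 b35 b36 b37 b38
  row 4: b41 b42 a3 b44 b45 a6 a7 a8
No row becomes fully distinguished — the join is lossy.

No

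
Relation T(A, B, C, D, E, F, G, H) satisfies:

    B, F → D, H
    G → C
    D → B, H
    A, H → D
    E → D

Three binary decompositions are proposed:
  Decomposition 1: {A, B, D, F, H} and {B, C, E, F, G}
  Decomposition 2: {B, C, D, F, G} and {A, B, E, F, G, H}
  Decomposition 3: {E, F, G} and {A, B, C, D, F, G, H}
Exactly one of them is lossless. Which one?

Decomposition 1: common = {B, F}, closure = {B, D, F, H} → lossy.
Decomposition 2: common = {B, F, G}, closure = {B, C, D, F, G, H} → lossless.
Decomposition 3: common = {F, G}, closure = {C, F, G} → lossy.

Decomposition 2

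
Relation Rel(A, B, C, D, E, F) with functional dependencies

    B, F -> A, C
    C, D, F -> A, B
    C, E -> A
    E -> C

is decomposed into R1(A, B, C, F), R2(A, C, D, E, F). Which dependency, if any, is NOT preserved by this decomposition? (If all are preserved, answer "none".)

Check C, D, F → A, B: no single fragment contains all of {A, B, C, D, F}, and the restricted closure of {C, D, F} across the fragments never reaches {A, B}.
B, F → A, C is preserved.
C, E → A is preserved.
E → C is preserved.

C, D, F -> A, B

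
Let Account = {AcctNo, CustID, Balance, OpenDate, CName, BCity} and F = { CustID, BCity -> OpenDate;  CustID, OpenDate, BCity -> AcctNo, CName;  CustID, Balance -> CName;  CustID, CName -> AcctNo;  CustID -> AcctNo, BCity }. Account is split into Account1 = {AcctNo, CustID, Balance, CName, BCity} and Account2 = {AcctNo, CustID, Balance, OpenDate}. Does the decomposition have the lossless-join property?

Common attributes: Account1 ∩ Account2 = {AcctNo, CustID, Balance}.
Closure of {AcctNo, CustID, Balance}: CustID, Balance → CName applies, adding CName; CustID → AcctNo, BCity applies, adding BCity; CustID, BCity → OpenDate applies, adding OpenDate. So (AcctNo, CustID, Balance)⁺ = {AcctNo, CustID, Balance, OpenDate, CName, BCity}.
This closure contains every attribute of Account1, so Account1 ∩ Account2 → Account1. The join is lossless.

Yes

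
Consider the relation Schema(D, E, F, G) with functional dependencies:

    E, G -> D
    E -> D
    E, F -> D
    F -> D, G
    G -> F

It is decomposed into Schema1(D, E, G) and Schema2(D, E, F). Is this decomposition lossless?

Common attributes: Schema1 ∩ Schema2 = {D, E}.
No dependency enlarges {D, E}, so (D, E)⁺ = {D, E}.
The closure contains neither all of Schema1 = {D, E, G} nor all of Schema2 = {D, E, F}, so the common attributes are not a superkey of either fragment. The join is lossy.

No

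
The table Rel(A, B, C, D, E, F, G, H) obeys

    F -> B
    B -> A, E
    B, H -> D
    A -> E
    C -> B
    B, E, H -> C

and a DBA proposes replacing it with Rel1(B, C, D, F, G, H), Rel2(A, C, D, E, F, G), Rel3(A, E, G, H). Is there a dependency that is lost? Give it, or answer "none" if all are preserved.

Check B → A, E: no single fragment contains all of {A, B, E}, and the restricted closure of {B} across the fragments never reaches {A, E}.
F → B is preserved.
B, H → D is preserved.
A → E is preserved.
C → B is preserved.
B, E, H → C is preserved.

B -> A, E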